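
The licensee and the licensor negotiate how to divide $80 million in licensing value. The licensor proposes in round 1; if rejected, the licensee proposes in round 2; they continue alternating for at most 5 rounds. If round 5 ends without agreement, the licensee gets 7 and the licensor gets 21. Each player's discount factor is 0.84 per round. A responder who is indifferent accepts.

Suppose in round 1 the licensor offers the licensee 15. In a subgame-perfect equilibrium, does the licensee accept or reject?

Reject

Round 5 (the licensor proposes): the licensee gets 7 if talks fail, so the licensor offers 7 and keeps 73.
Round 4 (the licensee proposes): the licensor can get 73 next round, worth 0.84 × 73 = 61.32 now; the licensee offers that and keeps 18.68.
Round 3 (the licensor proposes): the licensee can get 18.68 next round, worth 0.84 × 18.68 = 15.6912 now, so the licensor offers 15.6912, keeping 64.3088.
Round 2 (the licensee proposes): the licensor can get 64.3088 next round, worth 0.84 × 64.3088 = 54.019392 now. The licensee offers 54.019392 and keeps 80 − 54.019392 = 25.980608.
So by rejecting in round 1, the licensee gets 25.980608 next round, worth 0.84 × 25.980608 = 21.82371072 now.
Offer 15 < 21.82371072, so the licensee rejects.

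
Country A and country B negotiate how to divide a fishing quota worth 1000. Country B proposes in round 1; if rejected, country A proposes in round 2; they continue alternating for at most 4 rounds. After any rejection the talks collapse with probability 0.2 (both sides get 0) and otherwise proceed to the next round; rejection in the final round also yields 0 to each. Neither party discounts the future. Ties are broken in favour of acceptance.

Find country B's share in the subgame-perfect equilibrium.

Round 4 (country A proposes): rejection yields 0 for country B; country A offers 0 and keeps 1000.
Round 3 (country B proposes): rejecting gives country A an expected 0.8 × 1000 = 800, so country B offers 800, keeping 200.
Round 2 (country A proposes): rejecting gives country B an expected 0.8 × 200 = 160; country A offers that and keeps 840.
Round 1 (country B proposes): rejecting gives country A an expected 0.8 × 840 = 672. Country B offers 672 and keeps 1000 − 672 = 328.

328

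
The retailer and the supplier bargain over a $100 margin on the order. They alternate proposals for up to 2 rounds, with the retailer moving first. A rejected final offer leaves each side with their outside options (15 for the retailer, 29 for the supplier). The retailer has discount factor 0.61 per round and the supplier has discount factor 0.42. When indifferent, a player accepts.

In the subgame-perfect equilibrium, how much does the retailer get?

64.3

Solve by backward induction from round 2.
Round 2 (the supplier proposes): the retailer gets 15 if talks fail, so the supplier offers 15 and keeps 85.
Round 1 (the retailer proposes): the supplier can get 85 next round, worth 0.42 × 85 = 35.7 now, so the retailer offers 35.7, keeping 64.3.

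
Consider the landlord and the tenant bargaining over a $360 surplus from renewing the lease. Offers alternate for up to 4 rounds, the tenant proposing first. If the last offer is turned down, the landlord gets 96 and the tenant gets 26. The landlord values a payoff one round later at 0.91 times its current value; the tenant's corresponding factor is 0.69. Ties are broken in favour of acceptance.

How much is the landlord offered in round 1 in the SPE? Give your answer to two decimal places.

292.40

Round 4 (the landlord proposes): the tenant gets 26 if talks fail, so the landlord offers 26 and keeps 334.
Round 3 (the tenant proposes): the landlord can get 334 next round, worth 0.91 × 334 = 303.94 now. The tenant offers 303.94 and keeps 360 − 303.94 = 56.06.
Round 2 (the landlord proposes): the tenant can get 56.06 next round, worth 0.69 × 56.06 = 38.6814 now, so the landlord offers 38.6814, keeping 321.3186.
Round 1 (the tenant proposes): the landlord can get 321.3186 next round, worth 0.91 × 321.3186 = 292.399926 now, so the tenant offers 292.399926, keeping 67.600074.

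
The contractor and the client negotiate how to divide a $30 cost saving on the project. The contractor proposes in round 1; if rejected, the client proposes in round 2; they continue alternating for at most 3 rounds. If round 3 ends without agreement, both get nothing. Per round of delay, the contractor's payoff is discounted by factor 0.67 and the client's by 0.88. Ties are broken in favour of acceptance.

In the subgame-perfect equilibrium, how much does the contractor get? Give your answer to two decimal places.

Solve by backward induction from round 3.
Round 3 (the contractor proposes): the client will accept anything ≥ 0, so the contractor offers 0 and keeps 30.
Round 2 (the client proposes): the contractor can get 30 next round, worth 0.67 × 30 = 20.1 now, so the client offers 20.1, keeping 9.9.
Round 1 (the contractor proposes): the client can get 9.9 next round, worth 0.88 × 9.9 = 8.712 now. The contractor offers 8.712 and keeps 30 − 8.712 = 21.288.

21.29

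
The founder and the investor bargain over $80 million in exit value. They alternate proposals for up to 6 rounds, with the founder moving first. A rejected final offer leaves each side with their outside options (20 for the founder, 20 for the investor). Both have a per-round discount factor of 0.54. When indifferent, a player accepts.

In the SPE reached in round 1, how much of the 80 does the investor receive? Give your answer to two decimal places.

28.42

Round 6 (the investor proposes): the founder gets 20 if talks fail, so the investor offers 20 and keeps 60.
Round 5 (the founder proposes): the investor can get 60 next round, worth 0.54 × 60 = 32.4 now, so the founder offers 32.4, keeping 47.6.
Round 4 (the investor proposes): the founder can get 47.6 next round, worth 0.54 × 47.6 = 25.704 now; the investor offers that and keeps 54.296.
Round 3 (the founder proposes): the investor can get 54.296 next round, worth 0.54 × 54.296 = 29.31984 now. The founder offers 29.31984 and keeps 80 − 29.31984 = 50.68016.
Round 2 (the investor proposes): the founder can get 50.68016 next round, worth 0.54 × 50.68016 = 27.3672864 now; the investor offers that and keeps 52.6327136.
Round 1 (the founder proposes): the investor can get 52.6327136 next round, worth 0.54 × 52.6327136 = 28.421665344 now. The founder offers 28.421665344 and keeps 80 − 28.421665344 = 51.578334656.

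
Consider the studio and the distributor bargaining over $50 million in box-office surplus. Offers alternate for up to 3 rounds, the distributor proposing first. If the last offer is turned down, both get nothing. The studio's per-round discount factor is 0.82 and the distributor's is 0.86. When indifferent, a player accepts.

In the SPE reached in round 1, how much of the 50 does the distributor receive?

44.26

Solve by backward induction from round 3.
Round 3 (the distributor proposes): rejection yields 0 for the studio; the distributor offers 0 and keeps 50.
Round 2 (the studio proposes): the distributor can get 50 next round, worth 0.86 × 50 = 43 now; the studio offers that and keeps 7.
Round 1 (the distributor proposes): the studio can get 7 next round, worth 0.82 × 7 = 5.74 now, so the distributor offers 5.74, keeping 44.26.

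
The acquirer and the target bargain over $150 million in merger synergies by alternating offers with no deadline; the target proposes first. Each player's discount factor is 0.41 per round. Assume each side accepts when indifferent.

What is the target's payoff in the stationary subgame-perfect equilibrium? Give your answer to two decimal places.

When the target proposes, the acquirer accepts any offer worth at least 0.41 times what the acquirer would get by proposing next round; and vice versa.
This gives x = 150 − 0.41y and y = 150 − 0.41x, where x and y are each side's share when it proposes.
Hence (1 − 0.41·0.41)x = 150(1 − 0.41), i.e. 0.8319·x = 88.5.
x ≈ 106.3830; the acquirer's share is 150 − x ≈ 43.6170.

106.38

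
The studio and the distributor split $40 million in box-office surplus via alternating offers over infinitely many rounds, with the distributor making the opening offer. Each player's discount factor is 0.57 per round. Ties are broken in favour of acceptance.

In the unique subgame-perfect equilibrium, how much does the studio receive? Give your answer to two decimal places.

14.52

When the distributor proposes, the studio accepts any offer worth at least 0.57 times what the studio would get by proposing next round; and vice versa.
This gives x = 40 − 0.57y and y = 40 − 0.57x, where x and y are each side's share when it proposes.
Hence (1 − 0.57·0.57)x = 40(1 − 0.57), i.e. 0.6751·x = 17.2.
x ≈ 25.4777; the studio's share is 40 − x ≈ 14.5223.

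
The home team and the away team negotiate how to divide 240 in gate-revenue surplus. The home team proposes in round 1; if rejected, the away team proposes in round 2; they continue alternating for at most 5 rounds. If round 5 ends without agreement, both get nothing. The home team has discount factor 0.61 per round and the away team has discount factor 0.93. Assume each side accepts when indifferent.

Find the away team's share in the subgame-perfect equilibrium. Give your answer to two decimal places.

Round 5 (the home team proposes): rejection yields 0 for the away team; the home team offers 0 and keeps 240.
Round 4 (the away team proposes): the home team can get 240 next round, worth 0.61 × 240 = 146.4 now. The away team offers 146.4 and keeps 240 − 146.4 = 93.6.
Round 3 (the home team proposes): the away team can get 93.6 next round, worth 0.93 × 93.6 = 87.048 now; the home team offers that and keeps 152.952.
Round 2 (the away team proposes): the home team can get 152.952 next round, worth 0.61 × 152.952 = 93.30072 now, so the away team offers 93.30072, keeping 146.69928.
Round 1 (the home team proposes): the away team can get 146.69928 next round, worth 0.93 × 146.69928 = 136.4303304 now. The home team offers 136.4303304 and keeps 240 − 136.4303304 = 103.5696696.

136.43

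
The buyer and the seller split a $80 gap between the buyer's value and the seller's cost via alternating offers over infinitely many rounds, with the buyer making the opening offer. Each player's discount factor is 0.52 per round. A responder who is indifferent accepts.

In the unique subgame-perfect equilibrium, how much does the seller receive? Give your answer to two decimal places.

When the buyer proposes, the seller accepts any offer worth at least 0.52 times what the seller would get by proposing next round; and vice versa.
This gives x = 80 − 0.52y and y = 80 − 0.52x, where x and y are each side's share when it proposes.
Hence (1 − 0.52·0.52)x = 80(1 − 0.52), i.e. 0.7296·x = 38.4.
x ≈ 52.6316; the seller's share is 80 − x ≈ 27.3684.

27.37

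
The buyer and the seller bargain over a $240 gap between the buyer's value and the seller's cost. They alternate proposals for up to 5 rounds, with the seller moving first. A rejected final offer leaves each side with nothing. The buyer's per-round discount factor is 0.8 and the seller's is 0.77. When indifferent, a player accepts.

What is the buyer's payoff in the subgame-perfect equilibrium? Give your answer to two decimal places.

Round 5 (the seller proposes): the buyer will accept anything ≥ 0, so the seller offers 0 and keeps 240.
Round 4 (the buyer proposes): the seller can get 240 next round, worth 0.77 × 240 = 184.8 now, so the buyer offers 184.8, keeping 55.2.
Round 3 (the seller proposes): the buyer can get 55.2 next round, worth 0.8 × 55.2 = 44.16 now, so the seller offers 44.16, keeping 195.84.
Round 2 (the buyer proposes): the seller can get 195.84 next round, worth 0.77 × 195.84 = 150.7968 now. The buyer offers 150.7968 and keeps 240 − 150.7968 = 89.2032.
Round 1 (the seller proposes): the buyer can get 89.2032 next round, worth 0.8 × 89.2032 = 71.36256 now. The seller offers 71.36256 and keeps 240 − 71.36256 = 168.63744.

71.36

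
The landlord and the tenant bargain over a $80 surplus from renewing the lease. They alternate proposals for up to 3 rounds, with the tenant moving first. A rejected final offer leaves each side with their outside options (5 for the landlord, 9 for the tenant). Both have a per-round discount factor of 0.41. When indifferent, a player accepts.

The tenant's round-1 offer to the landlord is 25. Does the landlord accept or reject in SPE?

Accept

Round 3 (the tenant proposes): the landlord gets 5 if talks fail, so the tenant offers 5 and keeps 75.
Round 2 (the landlord proposes): the tenant can get 75 next round, worth 0.41 × 75 = 30.75 now; the landlord offers that and keeps 49.25.
So by rejecting in round 1, the landlord gets 49.25 next round, worth 0.41 × 49.25 = 20.1925 now.
Offer 25 ≥ 20.1925, so the landlord accepts.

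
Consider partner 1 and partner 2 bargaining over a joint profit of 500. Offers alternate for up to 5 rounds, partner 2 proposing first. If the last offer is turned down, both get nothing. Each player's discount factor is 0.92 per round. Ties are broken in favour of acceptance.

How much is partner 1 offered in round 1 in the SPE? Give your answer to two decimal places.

67.95

By backward induction:
Round 5 (partner 2 proposes): rejection yields 0 for partner 1; partner 2 offers 0 and keeps 500.
Round 4 (partner 1 proposes): partner 2 can get 500 next round, worth 0.92 × 500 = 460 now. Partner 1 offers 460 and keeps 500 − 460 = 40.
Round 3 (partner 2 proposes): partner 1 can get 40 next round, worth 0.92 × 40 = 36.8 now. Partner 2 offers 36.8 and keeps 500 − 36.8 = 463.2.
Round 2 (partner 1 proposes): partner 2 can get 463.2 next round, worth 0.92 × 463.2 = 426.144 now; partner 1 offers that and keeps 73.856.
Round 1 (partner 2 proposes): partner 1 can get 73.856 next round, worth 0.92 × 73.856 = 67.94752 now; partner 2 offers that and keeps 432.05248.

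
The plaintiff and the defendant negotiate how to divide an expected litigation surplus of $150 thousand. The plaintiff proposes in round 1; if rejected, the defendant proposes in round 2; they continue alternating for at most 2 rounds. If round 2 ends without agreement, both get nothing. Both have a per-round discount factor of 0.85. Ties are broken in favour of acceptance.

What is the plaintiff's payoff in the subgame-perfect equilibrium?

Round 2 (the defendant proposes): rejection yields 0 for the plaintiff; the defendant offers 0 and keeps 150.
Round 1 (the plaintiff proposes): the defendant can get 150 next round, worth 0.85 × 150 = 127.5 now; the plaintiff offers that and keeps 22.5.

22.5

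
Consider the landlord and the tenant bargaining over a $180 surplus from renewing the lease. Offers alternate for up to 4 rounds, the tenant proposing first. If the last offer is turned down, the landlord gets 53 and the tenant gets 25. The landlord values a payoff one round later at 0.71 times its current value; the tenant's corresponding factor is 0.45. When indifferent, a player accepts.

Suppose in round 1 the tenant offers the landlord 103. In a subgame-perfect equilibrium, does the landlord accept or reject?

Reject

Work out the landlord's continuation value if the offer is rejected.
Round 4 (the landlord proposes): the tenant gets 25 if talks fail, so the landlord offers 25 and keeps 155.
Round 3 (the tenant proposes): the landlord can get 155 next round, worth 0.71 × 155 = 110.05 now, so the tenant offers 110.05, keeping 69.95.
Round 2 (the landlord proposes): the tenant can get 69.95 next round, worth 0.45 × 69.95 = 31.4775 now, so the landlord offers 31.4775, keeping 148.5225.
So by rejecting in round 1, the landlord gets 148.5225 next round, worth 0.71 × 148.5225 = 105.450975 now.
Offer 103 < 105.450975, so the landlord rejects.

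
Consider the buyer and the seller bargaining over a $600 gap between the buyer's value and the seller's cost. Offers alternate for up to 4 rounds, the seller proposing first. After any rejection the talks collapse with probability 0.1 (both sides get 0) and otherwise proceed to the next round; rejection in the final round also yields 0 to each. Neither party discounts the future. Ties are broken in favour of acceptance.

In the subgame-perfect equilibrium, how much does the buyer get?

Round 4 (the buyer proposes): the seller will accept anything ≥ 0, so the buyer offers 0 and keeps 600.
Round 3 (the seller proposes): rejecting gives the buyer an expected 0.9 × 600 = 540, so the seller offers 540, keeping 60.
Round 2 (the buyer proposes): rejecting gives the seller an expected 0.9 × 60 = 54, so the buyer offers 54, keeping 546.
Round 1 (the seller proposes): rejecting gives the buyer an expected 0.9 × 546 = 491.4. The seller offers 491.4 and keeps 600 − 491.4 = 108.6.

491.4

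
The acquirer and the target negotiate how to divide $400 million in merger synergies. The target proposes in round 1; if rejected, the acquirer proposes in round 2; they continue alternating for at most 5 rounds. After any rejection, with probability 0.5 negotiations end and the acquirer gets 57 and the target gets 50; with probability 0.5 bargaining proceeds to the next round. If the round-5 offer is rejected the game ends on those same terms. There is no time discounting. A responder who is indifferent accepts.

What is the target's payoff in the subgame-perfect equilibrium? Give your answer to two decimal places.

251.44

By backward induction:
Round 5 (the target proposes): the acquirer gets 57 if talks fail, so the target offers 57 and keeps 343.
Round 4 (the acquirer proposes): rejecting gives the target an expected 0.5 × 343 + 0.5 × 50 = 196.5. The acquirer offers 196.5 and keeps 400 − 196.5 = 203.5.
Round 3 (the target proposes): rejecting gives the acquirer an expected 0.5 × 203.5 + 0.5 × 57 = 130.25. The target offers 130.25 and keeps 400 − 130.25 = 269.75.
Round 2 (the acquirer proposes): rejecting gives the target an expected 0.5 × 269.75 + 0.5 × 50 = 159.875. The acquirer offers 159.875 and keeps 400 − 159.875 = 240.125.
Round 1 (the target proposes): rejecting gives the acquirer an expected 0.5 × 240.125 + 0.5 × 57 = 148.5625. The target offers 148.5625 and keeps 400 − 148.5625 = 251.4375.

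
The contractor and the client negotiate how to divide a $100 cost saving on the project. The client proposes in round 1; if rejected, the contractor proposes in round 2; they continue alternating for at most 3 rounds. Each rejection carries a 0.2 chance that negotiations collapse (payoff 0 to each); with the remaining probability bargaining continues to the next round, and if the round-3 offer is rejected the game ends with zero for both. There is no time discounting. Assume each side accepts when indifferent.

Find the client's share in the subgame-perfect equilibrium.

Round 3 (the client proposes): rejection yields 0 for the contractor; the client offers 0 and keeps 100.
Round 2 (the contractor proposes): rejecting gives the client an expected 0.8 × 100 = 80; the contractor offers that and keeps 20.
Round 1 (the client proposes): rejecting gives the contractor an expected 0.8 × 20 = 16, so the client offers 16, keeping 84.

84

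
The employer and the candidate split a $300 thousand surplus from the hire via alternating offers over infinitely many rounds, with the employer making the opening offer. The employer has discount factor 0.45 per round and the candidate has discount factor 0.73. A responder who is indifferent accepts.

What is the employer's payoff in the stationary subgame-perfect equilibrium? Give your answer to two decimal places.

Let x be the employer's share when the employer proposes and y be the candidate's share when the candidate proposes.
The candidate accepts iff offered ≥ 0.73·y, so x = 300 − 0.73y. Symmetrically y = 300 − 0.45x.
Substituting: x = 300 − 0.73(300 − 0.45x), giving x(1 − 0.45·0.73) = 300(1 − 0.73).
So x = 300 × 0.27 / 0.6715 ≈ 120.6255, and the candidate receives 300 − x ≈ 179.3745.

120.63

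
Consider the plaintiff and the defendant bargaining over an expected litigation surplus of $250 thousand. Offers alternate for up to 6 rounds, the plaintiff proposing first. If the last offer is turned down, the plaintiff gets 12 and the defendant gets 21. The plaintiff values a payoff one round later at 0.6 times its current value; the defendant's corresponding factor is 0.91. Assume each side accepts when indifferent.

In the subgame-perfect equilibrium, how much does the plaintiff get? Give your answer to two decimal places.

Round 6 (the defendant proposes): the plaintiff gets 12 if talks fail, so the defendant offers 12 and keeps 238.
Round 5 (the plaintiff proposes): the defendant can get 238 next round, worth 0.91 × 238 = 216.58 now. The plaintiff offers 216.58 and keeps 250 − 216.58 = 33.42.
Round 4 (the defendant proposes): the plaintiff can get 33.42 next round, worth 0.6 × 33.42 = 20.052 now, so the defendant offers 20.052, keeping 229.948.
Round 3 (the plaintiff proposes): the defendant can get 229.948 next round, worth 0.91 × 229.948 = 209.25268 now, so the plaintiff offers 209.25268, keeping 40.74732.
Round 2 (the defendant proposes): the plaintiff can get 40.74732 next round, worth 0.6 × 40.74732 = 24.448392 now, so the defendant offers 24.448392, keeping 225.551608.
Round 1 (the plaintiff proposes): the defendant can get 225.551608 next round, worth 0.91 × 225.551608 = 205.25196328 now, so the plaintiff offers 205.25196328, keeping 44.74803672.

44.75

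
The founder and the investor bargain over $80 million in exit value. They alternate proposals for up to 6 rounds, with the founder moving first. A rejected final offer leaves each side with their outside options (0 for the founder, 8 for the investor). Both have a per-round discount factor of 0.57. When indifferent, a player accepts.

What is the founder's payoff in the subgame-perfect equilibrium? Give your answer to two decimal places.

By backward induction:
Round 6 (the investor proposes): the founder will accept anything ≥ 0, so the investor offers 0 and keeps 80.
Round 5 (the founder proposes): the investor can get 80 next round, worth 0.57 × 80 = 45.6 now, so the founder offers 45.6, keeping 34.4.
Round 4 (the investor proposes): the founder can get 34.4 next round, worth 0.57 × 34.4 = 19.608 now. The investor offers 19.608 and keeps 80 − 19.608 = 60.392.
Round 3 (the founder proposes): the investor can get 60.392 next round, worth 0.57 × 60.392 = 34.42344 now; the founder offers that and keeps 45.57656.
Round 2 (the investor proposes): the founder can get 45.57656 next round, worth 0.57 × 45.57656 = 25.9786392 now. The investor offers 25.9786392 and keeps 80 − 25.9786392 = 54.0213608.
Round 1 (the founder proposes): the investor can get 54.0213608 next round, worth 0.57 × 54.0213608 = 30.792175656 now; the founder offers that and keeps 49.207824344.

49.21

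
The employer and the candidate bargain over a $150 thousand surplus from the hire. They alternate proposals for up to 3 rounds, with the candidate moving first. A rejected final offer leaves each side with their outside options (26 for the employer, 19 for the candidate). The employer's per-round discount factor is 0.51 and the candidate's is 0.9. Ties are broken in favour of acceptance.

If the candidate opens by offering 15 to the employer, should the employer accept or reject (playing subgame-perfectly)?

Round 3 (the candidate proposes): the employer gets 26 if talks fail, so the candidate offers 26 and keeps 124.
Round 2 (the employer proposes): the candidate can get 124 next round, worth 0.9 × 124 = 111.6 now. The employer offers 111.6 and keeps 150 − 111.6 = 38.4.
So by rejecting in round 1, the employer gets 38.4 next round, worth 0.51 × 38.4 = 19.584 now.
Offer 15 < 19.584, so the employer rejects.

Reject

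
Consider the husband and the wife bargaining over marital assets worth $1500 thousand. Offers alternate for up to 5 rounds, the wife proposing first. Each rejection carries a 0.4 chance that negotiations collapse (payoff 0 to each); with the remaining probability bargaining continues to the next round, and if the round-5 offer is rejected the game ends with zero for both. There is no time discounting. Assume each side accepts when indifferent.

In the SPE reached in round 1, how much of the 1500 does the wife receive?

1010.4

Round 5 (the wife proposes): rejection yields 0 for the husband; the wife offers 0 and keeps 1500.
Round 4 (the husband proposes): rejecting gives the wife an expected 0.6 × 1500 = 900; the husband offers that and keeps 600.
Round 3 (the wife proposes): rejecting gives the husband an expected 0.6 × 600 = 360. The wife offers 360 and keeps 1500 − 360 = 1140.
Round 2 (the husband proposes): rejecting gives the wife an expected 0.6 × 1140 = 684, so the husband offers 684, keeping 816.
Round 1 (the wife proposes): rejecting gives the husband an expected 0.6 × 816 = 489.6. The wife offers 489.6 and keeps 1500 − 489.6 = 1010.4.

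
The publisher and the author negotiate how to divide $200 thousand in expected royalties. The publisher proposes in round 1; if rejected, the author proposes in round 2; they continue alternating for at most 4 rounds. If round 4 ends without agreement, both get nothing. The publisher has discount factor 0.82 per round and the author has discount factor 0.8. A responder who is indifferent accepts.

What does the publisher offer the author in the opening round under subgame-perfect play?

133.76

Round 4 (the author proposes): the publisher will accept anything ≥ 0, so the author offers 0 and keeps 200.
Round 3 (the publisher proposes): the author can get 200 next round, worth 0.8 × 200 = 160 now. The publisher offers 160 and keeps 200 − 160 = 40.
Round 2 (the author proposes): the publisher can get 40 next round, worth 0.82 × 40 = 32.8 now, so the author offers 32.8, keeping 167.2.
Round 1 (the publisher proposes): the author can get 167.2 next round, worth 0.8 × 167.2 = 133.76 now, so the publisher offers 133.76, keeping 66.24.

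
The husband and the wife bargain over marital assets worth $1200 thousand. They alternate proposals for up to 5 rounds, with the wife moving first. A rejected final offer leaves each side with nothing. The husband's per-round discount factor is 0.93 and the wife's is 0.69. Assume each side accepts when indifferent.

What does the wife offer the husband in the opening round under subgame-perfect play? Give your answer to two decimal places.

By backward induction:
Round 5 (the wife proposes): rejection yields 0 for the husband; the wife offers 0 and keeps 1200.
Round 4 (the husband proposes): the wife can get 1200 next round, worth 0.69 × 1200 = 828 now. The husband offers 828 and keeps 1200 − 828 = 372.
Round 3 (the wife proposes): the husband can get 372 next round, worth 0.93 × 372 = 345.96 now; the wife offers that and keeps 854.04.
Round 2 (the husband proposes): the wife can get 854.04 next round, worth 0.69 × 854.04 = 589.2876 now. The husband offers 589.2876 and keeps 1200 − 589.2876 = 610.7124.
Round 1 (the wife proposes): the husband can get 610.7124 next round, worth 0.93 × 610.7124 = 567.962532 now, so the wife offers 567.962532, keeping 632.037468.

567.96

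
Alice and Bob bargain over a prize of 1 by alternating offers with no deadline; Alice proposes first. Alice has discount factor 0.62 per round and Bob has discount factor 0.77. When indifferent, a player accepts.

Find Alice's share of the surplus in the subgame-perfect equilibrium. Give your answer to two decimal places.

Let x be Alice's share when Alice proposes and y be Bob's share when Bob proposes.
Bob accepts iff offered ≥ 0.77·y, so x = 1 − 0.77y. Symmetrically y = 1 − 0.62x.
Substituting: x = 1 − 0.77(1 − 0.62x), giving x(1 − 0.62·0.77) = 1(1 − 0.77).
So x = 1 × 0.23 / 0.5226 ≈ 0.4401, and Bob receives 1 − x ≈ 0.5599.

0.44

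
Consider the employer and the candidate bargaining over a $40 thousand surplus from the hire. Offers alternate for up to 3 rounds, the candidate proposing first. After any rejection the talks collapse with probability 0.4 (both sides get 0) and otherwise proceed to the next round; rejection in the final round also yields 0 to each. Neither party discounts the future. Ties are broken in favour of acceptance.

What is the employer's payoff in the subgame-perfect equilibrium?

9.6

By backward induction:
Round 3 (the candidate proposes): rejection yields 0 for the employer; the candidate offers 0 and keeps 40.
Round 2 (the employer proposes): rejecting gives the candidate an expected 0.6 × 40 = 24; the employer offers that and keeps 16.
Round 1 (the candidate proposes): rejecting gives the employer an expected 0.6 × 16 = 9.6. The candidate offers 9.6 and keeps 40 − 9.6 = 30.4.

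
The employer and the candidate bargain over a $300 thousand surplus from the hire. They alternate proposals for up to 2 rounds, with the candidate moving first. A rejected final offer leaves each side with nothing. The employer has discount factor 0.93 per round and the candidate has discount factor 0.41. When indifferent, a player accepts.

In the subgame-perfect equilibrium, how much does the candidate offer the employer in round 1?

Round 2 (the employer proposes): rejection yields 0 for the candidate; the employer offers 0 and keeps 300.
Round 1 (the candidate proposes): the employer can get 300 next round, worth 0.93 × 300 = 279 now, so the candidate offers 279, keeping 21.

279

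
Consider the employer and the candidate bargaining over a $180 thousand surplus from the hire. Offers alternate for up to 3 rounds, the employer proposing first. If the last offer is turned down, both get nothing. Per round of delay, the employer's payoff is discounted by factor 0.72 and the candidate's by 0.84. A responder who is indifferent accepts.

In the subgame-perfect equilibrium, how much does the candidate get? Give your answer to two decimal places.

Solve by backward induction from round 3.
Round 3 (the employer proposes): the candidate will accept anything ≥ 0, so the employer offers 0 and keeps 180.
Round 2 (the candidate proposes): the employer can get 180 next round, worth 0.72 × 180 = 129.6 now. The candidate offers 129.6 and keeps 180 − 129.6 = 50.4.
Round 1 (the employer proposes): the candidate can get 50.4 next round, worth 0.84 × 50.4 = 42.336 now. The employer offers 42.336 and keeps 180 − 42.336 = 137.664.

42.34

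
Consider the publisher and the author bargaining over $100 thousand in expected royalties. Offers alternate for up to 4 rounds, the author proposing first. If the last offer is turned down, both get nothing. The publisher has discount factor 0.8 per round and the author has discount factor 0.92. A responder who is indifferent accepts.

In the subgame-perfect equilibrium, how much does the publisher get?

65.28

Round 4 (the publisher proposes): the author will accept anything ≥ 0, so the publisher offers 0 and keeps 100.
Round 3 (the author proposes): the publisher can get 100 next round, worth 0.8 × 100 = 80 now, so the author offers 80, keeping 20.
Round 2 (the publisher proposes): the author can get 20 next round, worth 0.92 × 20 = 18.4 now, so the publisher offers 18.4, keeping 81.6.
Round 1 (the author proposes): the publisher can get 81.6 next round, worth 0.8 × 81.6 = 65.28 now; the author offers that and keeps 34.72.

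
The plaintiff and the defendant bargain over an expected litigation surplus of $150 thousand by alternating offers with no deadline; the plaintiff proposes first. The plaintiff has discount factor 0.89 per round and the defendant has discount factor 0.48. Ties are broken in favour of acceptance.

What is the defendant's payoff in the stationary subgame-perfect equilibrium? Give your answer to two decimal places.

In a stationary SPE each proposer offers the other exactly their discounted continuation value.
If the plaintiff keeps x when proposing and the defendant keeps y when proposing, then x = 150 − 0.48y and y = 150 − 0.89x.
Solving: x = 150(1 − 0.48) / (1 − 0.89·0.48) = 78 / 0.5728 ≈ 136.1732.
The defendant gets 150 − 136.1732 ≈ 13.8268.

13.83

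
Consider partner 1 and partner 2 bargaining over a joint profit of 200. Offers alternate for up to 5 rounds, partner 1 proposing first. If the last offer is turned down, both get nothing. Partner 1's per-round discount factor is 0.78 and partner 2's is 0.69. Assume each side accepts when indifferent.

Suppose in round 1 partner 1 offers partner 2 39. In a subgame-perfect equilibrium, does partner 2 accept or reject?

Round 5 (partner 1 proposes): rejection yields 0 for partner 2; partner 1 offers 0 and keeps 200.
Round 4 (partner 2 proposes): partner 1 can get 200 next round, worth 0.78 × 200 = 156 now. Partner 2 offers 156 and keeps 200 − 156 = 44.
Round 3 (partner 1 proposes): partner 2 can get 44 next round, worth 0.69 × 44 = 30.36 now; partner 1 offers that and keeps 169.64.
Round 2 (partner 2 proposes): partner 1 can get 169.64 next round, worth 0.78 × 169.64 = 132.3192 now. Partner 2 offers 132.3192 and keeps 200 − 132.3192 = 67.6808.
So by rejecting in round 1, partner 2 gets 67.6808 next round, worth 0.69 × 67.6808 = 46.699752 now.
Offer 39 < 46.699752, so partner 2 rejects.

Reject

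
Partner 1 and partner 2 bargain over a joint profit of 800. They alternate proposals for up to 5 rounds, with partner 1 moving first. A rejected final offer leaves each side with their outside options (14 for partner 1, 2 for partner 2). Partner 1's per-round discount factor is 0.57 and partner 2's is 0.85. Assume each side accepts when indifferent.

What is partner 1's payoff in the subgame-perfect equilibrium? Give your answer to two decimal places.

365.46

By backward induction:
Round 5 (partner 1 proposes): partner 2 gets 2 if talks fail, so partner 1 offers 2 and keeps 798.
Round 4 (partner 2 proposes): partner 1 can get 798 next round, worth 0.57 × 798 = 454.86 now; partner 2 offers that and keeps 345.14.
Round 3 (partner 1 proposes): partner 2 can get 345.14 next round, worth 0.85 × 345.14 = 293.369 now. Partner 1 offers 293.369 and keeps 800 − 293.369 = 506.631.
Round 2 (partner 2 proposes): partner 1 can get 506.631 next round, worth 0.57 × 506.631 = 288.77967 now; partner 2 offers that and keeps 511.22033.
Round 1 (partner 1 proposes): partner 2 can get 511.22033 next round, worth 0.85 × 511.22033 = 434.5372805 now. Partner 1 offers 434.5372805 and keeps 800 − 434.5372805 = 365.4627195.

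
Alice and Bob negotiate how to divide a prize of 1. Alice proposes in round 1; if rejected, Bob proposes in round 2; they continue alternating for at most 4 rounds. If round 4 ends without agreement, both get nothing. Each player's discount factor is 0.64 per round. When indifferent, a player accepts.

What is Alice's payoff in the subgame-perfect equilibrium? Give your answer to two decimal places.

Round 4 (Bob proposes): rejection yields 0 for Alice; Bob offers 0 and keeps 1.
Round 3 (Alice proposes): Bob can get 1 next round, worth 0.64 × 1 = 0.64 now. Alice offers 0.64 and keeps 1 − 0.64 = 0.36.
Round 2 (Bob proposes): Alice can get 0.36 next round, worth 0.64 × 0.36 = 0.2304 now, so Bob offers 0.2304, keeping 0.7696.
Round 1 (Alice proposes): Bob can get 0.7696 next round, worth 0.64 × 0.7696 = 0.492544 now; Alice offers that and keeps 0.507456.

0.51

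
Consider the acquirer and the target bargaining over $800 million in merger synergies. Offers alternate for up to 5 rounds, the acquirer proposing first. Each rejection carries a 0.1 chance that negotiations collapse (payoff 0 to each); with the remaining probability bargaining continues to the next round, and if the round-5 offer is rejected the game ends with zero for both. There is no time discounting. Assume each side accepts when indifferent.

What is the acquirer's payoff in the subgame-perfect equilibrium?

669.68

By backward induction:
Round 5 (the acquirer proposes): rejection yields 0 for the target; the acquirer offers 0 and keeps 800.
Round 4 (the target proposes): rejecting gives the acquirer an expected 0.9 × 800 = 720, so the target offers 720, keeping 80.
Round 3 (the acquirer proposes): rejecting gives the target an expected 0.9 × 80 = 72. The acquirer offers 72 and keeps 800 − 72 = 728.
Round 2 (the target proposes): rejecting gives the acquirer an expected 0.9 × 728 = 655.2, so the target offers 655.2, keeping 144.8.
Round 1 (the acquirer proposes): rejecting gives the target an expected 0.9 × 144.8 = 130.32. The acquirer offers 130.32 and keeps 800 − 130.32 = 669.68.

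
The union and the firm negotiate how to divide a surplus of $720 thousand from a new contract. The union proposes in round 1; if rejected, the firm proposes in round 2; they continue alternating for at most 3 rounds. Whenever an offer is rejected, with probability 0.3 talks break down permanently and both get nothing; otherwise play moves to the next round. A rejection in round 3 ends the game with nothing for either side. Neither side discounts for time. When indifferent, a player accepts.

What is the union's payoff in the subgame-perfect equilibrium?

568.8

Round 3 (the union proposes): rejection yields 0 for the firm; the union offers 0 and keeps 720.
Round 2 (the firm proposes): rejecting gives the union an expected 0.7 × 720 = 504, so the firm offers 504, keeping 216.
Round 1 (the union proposes): rejecting gives the firm an expected 0.7 × 216 = 151.2. The union offers 151.2 and keeps 720 − 151.2 = 568.8.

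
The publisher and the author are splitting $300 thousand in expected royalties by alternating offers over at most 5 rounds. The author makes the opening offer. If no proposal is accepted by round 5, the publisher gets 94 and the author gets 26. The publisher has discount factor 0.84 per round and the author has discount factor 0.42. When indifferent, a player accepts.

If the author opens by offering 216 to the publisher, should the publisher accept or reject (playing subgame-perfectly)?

Accept

Round 5 (the author proposes): the publisher gets 94 if talks fail, so the author offers 94 and keeps 206.
Round 4 (the publisher proposes): the author can get 206 next round, worth 0.42 × 206 = 86.52 now. The publisher offers 86.52 and keeps 300 − 86.52 = 213.48.
Round 3 (the author proposes): the publisher can get 213.48 next round, worth 0.84 × 213.48 = 179.3232 now. The author offers 179.3232 and keeps 300 − 179.3232 = 120.6768.
Round 2 (the publisher proposes): the author can get 120.6768 next round, worth 0.42 × 120.6768 = 50.684256 now; the publisher offers that and keeps 249.315744.
So by rejecting in round 1, the publisher gets 249.315744 next round, worth 0.84 × 249.315744 = 209.42522496 now.
Offer 216 ≥ 209.42522496, so the publisher accepts.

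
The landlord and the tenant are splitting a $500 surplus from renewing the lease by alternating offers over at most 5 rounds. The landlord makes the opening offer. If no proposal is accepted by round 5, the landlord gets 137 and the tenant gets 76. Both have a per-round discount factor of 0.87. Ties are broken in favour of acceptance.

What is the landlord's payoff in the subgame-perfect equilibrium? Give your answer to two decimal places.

357.11

Round 5 (the landlord proposes): the tenant gets 76 if talks fail, so the landlord offers 76 and keeps 424.
Round 4 (the tenant proposes): the landlord can get 424 next round, worth 0.87 × 424 = 368.88 now, so the tenant offers 368.88, keeping 131.12.
Round 3 (the landlord proposes): the tenant can get 131.12 next round, worth 0.87 × 131.12 = 114.0744 now; the landlord offers that and keeps 385.9256.
Round 2 (the tenant proposes): the landlord can get 385.9256 next round, worth 0.87 × 385.9256 = 335.755272 now. The tenant offers 335.755272 and keeps 500 − 335.755272 = 164.244728.
Round 1 (the landlord proposes): the tenant can get 164.244728 next round, worth 0.87 × 164.244728 = 142.89291336 now, so the landlord offers 142.89291336, keeping 357.10708664.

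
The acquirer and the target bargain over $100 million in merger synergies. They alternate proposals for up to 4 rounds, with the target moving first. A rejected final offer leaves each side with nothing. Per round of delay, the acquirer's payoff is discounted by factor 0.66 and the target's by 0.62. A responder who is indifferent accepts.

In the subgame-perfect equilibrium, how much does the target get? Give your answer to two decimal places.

Work backward from the last round.
Round 4 (the acquirer proposes): rejection yields 0 for the target; the acquirer offers 0 and keeps 100.
Round 3 (the target proposes): the acquirer can get 100 next round, worth 0.66 × 100 = 66 now; the target offers that and keeps 34.
Round 2 (the acquirer proposes): the target can get 34 next round, worth 0.62 × 34 = 21.08 now, so the acquirer offers 21.08, keeping 78.92.
Round 1 (the target proposes): the acquirer can get 78.92 next round, worth 0.66 × 78.92 = 52.0872 now; the target offers that and keeps 47.9128.

47.91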